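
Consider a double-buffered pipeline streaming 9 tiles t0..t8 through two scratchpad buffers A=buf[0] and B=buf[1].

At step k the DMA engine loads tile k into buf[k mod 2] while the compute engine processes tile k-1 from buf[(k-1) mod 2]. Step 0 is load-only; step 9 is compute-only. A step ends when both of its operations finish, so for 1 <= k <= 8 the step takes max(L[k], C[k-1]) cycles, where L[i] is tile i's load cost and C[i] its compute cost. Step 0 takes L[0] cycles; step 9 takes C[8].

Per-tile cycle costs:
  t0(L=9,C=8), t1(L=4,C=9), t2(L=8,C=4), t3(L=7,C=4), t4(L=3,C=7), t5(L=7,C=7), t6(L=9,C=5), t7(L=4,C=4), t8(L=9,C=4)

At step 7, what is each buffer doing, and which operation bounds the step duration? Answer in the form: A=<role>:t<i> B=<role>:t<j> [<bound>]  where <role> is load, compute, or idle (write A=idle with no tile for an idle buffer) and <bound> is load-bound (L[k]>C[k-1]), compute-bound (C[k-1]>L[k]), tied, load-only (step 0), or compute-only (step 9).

step 7: A=compute:t6 B=load:t7 [compute-bound]

step 0: L[0]=9 → dur=9, Σ=9 | A=load:t0 B=idle [load-only]
step 1: L[1]=4 C[0]=8 → dur=8, Σ=17 | A=compute:t0 B=load:t1 [compute-bound]
step 2: L[2]=8 C[1]=9 → dur=9, Σ=26 | A=load:t2 B=compute:t1 [compute-bound]
step 3: L[3]=7 C[2]=4 → dur=7, Σ=33 | A=compute:t2 B=load:t3 [load-bound]
step 4: L[4]=3 C[3]=4 → dur=4, Σ=37 | A=load:t4 B=compute:t3 [compute-bound]
step 5: L[5]=7 C[4]=7 → dur=7, Σ=44 | A=compute:t4 B=load:t5 [tied]
step 6: L[6]=9 C[5]=7 → dur=9, Σ=53 | A=load:t6 B=compute:t5 [load-bound]
step 7: L[7]=4 C[6]=5 → dur=5, Σ=58 | A=compute:t6 B=load:t7 [compute-bound]
step 8: L[8]=9 C[7]=4 → dur=9, Σ=67 | A=load:t8 B=compute:t7 [load-bound]
step 9: C[8]=4 → dur=4, Σ=71 | A=compute:t8 B=idle [compute-only]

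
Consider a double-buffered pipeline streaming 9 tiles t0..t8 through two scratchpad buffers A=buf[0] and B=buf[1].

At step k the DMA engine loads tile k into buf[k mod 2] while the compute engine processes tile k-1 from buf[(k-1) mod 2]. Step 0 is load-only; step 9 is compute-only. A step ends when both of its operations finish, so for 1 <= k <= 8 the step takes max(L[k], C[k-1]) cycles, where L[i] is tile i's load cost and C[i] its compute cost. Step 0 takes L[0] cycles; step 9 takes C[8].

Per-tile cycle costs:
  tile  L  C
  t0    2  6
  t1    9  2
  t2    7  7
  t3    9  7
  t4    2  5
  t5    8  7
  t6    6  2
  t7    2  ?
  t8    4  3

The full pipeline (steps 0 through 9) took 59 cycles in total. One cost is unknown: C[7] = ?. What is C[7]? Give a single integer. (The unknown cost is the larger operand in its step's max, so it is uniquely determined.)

step 0 = dur = L[0]=2 = 2
step 1 = dur = max(L[1]=9, C[0]=6) = 9
step 2 = dur = max(L[2]=7, C[1]=2) = 7
step 3 = dur = max(L[3]=9, C[2]=7) = 9
step 4 = dur = max(L[4]=2, C[3]=7) = 7
step 5 = dur = max(L[5]=8, C[4]=5) = 8
step 6 = dur = max(L[6]=6, C[5]=7) = 7
step 7 = dur = max(L[7]=2, C[6]=2) = 2
step 8 = dur = max(L[8]=4, C[7]=?) = C[7]  (unknown; binding)
step 9 = dur = C[8]=3 = 3
sum of known step durations = 54
dur[8] = total - known = 59 - 54 = 5
C[7] is the binding max in step 8, so C[7] = dur[8] = 5

C[7] = 5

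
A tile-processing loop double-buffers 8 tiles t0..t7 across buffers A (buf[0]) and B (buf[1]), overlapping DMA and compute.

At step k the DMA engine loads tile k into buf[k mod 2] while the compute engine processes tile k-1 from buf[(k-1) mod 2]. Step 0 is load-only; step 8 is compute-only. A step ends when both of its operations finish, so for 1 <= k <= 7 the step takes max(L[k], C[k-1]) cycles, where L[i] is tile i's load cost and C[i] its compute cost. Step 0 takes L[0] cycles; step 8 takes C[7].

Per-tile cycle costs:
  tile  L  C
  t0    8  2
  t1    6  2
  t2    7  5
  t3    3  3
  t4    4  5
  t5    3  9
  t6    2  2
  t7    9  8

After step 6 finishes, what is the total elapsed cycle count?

end_cycle[6] = 44

  0. 8=8c; end=8; A:t0 B:-
  1. max(6,2)=6c; end=14; A:t0 B:t1
  2. max(7,2)=7c; end=21; A:t2 B:t1
  3. max(3,5)=5c; end=26; A:t2 B:t3
  4. max(4,3)=4c; end=30; A:t4 B:t3
  5. max(3,5)=5c; end=35; A:t4 B:t5
  6. max(2,9)=9c; end=44; A:t6 B:t5
  7. max(9,2)=9c; end=53; A:t6 B:t7
  8. 8=8c; end=61; A:t6 B:t7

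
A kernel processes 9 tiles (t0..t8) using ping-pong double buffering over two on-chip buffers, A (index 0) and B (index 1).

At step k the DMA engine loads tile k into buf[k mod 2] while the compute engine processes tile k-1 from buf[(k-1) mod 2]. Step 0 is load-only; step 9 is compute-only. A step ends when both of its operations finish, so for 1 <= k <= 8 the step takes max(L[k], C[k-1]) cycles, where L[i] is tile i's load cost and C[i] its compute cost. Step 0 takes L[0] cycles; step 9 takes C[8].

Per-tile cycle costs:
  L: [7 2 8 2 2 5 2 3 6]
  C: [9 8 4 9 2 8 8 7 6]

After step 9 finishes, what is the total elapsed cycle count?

  0. 7=7c; end=7; A:t0 B:-
  1. max(2,9)=9c; end=16; A:t0 B:t1
  2. max(8,8)=8c; end=24; A:t2 B:t1
  3. max(2,4)=4c; end=28; A:t2 B:t3
  4. max(2,9)=9c; end=37; A:t4 B:t3
  5. max(5,2)=5c; end=42; A:t4 B:t5
  6. max(2,8)=8c; end=50; A:t6 B:t5
  7. max(3,8)=8c; end=58; A:t6 B:t7
  8. max(6,7)=7c; end=65; A:t8 B:t7
  9. 6=6c; end=71; A:t8 B:t7

end_cycle[9] = 71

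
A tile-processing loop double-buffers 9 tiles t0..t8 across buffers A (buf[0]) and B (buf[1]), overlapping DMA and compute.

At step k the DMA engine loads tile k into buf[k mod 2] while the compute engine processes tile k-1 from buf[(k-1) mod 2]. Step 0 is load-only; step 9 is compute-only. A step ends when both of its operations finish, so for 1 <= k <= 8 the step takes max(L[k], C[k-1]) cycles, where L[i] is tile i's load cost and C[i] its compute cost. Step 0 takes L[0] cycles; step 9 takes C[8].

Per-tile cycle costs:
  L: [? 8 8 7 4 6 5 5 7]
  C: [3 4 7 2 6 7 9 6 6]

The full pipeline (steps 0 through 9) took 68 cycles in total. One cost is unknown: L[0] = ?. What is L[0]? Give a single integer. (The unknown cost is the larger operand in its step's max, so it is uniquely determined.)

L[0] = 6

step 0 | dur = L[0]=? = L[0]  (unknown; binding)
step 1 | dur = max(L[1]=8, C[0]=3) = 8
step 2 | dur = max(L[2]=8, C[1]=4) = 8
step 3 | dur = max(L[3]=7, C[2]=7) = 7
step 4 | dur = max(L[4]=4, C[3]=2) = 4
step 5 | dur = max(L[5]=6, C[4]=6) = 6
step 6 | dur = max(L[6]=5, C[5]=7) = 7
step 7 | dur = max(L[7]=5, C[6]=9) = 9
step 8 | dur = max(L[8]=7, C[7]=6) = 7
step 9 | dur = C[8]=6 = 6
sum of known step durations = 62
dur[0] = total - known = 68 - 62 = 6
L[0] is the binding max in step 0, so L[0] = dur[0] = 6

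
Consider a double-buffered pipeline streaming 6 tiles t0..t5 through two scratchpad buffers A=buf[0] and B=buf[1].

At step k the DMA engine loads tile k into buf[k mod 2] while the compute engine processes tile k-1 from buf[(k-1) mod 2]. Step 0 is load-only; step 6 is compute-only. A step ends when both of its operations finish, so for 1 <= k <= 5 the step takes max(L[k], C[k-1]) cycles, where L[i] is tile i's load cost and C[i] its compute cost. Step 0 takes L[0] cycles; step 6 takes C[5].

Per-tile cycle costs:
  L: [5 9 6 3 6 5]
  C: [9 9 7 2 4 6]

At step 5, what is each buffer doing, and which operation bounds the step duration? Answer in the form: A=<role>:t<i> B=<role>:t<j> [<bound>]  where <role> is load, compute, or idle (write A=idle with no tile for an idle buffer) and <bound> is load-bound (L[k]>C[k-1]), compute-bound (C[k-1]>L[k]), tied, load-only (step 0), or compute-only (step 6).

step 5: A=compute:t4 B=load:t5 [load-bound]

k=0 load=t0/5c comp=- wait=5 total=5
k=1 load=t1/9c comp=t0/9c wait=9 total=14
k=2 load=t2/6c comp=t1/9c wait=9 total=23
k=3 load=t3/3c comp=t2/7c wait=7 total=30
k=4 load=t4/6c comp=t3/2c wait=6 total=36
k=5 load=t5/5c comp=t4/4c wait=5 total=41
k=6 load=- comp=t5/6c wait=6 total=47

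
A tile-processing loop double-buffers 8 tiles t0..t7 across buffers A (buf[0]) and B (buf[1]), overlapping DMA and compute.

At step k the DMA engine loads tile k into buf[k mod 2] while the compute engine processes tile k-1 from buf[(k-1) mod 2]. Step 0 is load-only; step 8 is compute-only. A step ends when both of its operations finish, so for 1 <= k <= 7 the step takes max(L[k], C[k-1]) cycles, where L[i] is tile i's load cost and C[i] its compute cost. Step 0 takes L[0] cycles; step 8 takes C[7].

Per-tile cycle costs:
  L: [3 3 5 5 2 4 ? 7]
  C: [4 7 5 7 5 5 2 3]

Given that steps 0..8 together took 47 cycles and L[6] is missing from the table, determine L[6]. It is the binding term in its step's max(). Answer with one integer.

L[6] = 6

step 0 = dur = L[0]=3 = 3
step 1 = dur = max(L[1]=3, C[0]=4) = 4
step 2 = dur = max(L[2]=5, C[1]=7) = 7
step 3 = dur = max(L[3]=5, C[2]=5) = 5
step 4 = dur = max(L[4]=2, C[3]=7) = 7
step 5 = dur = max(L[5]=4, C[4]=5) = 5
step 6 = dur = max(L[6]=?, C[5]=5) = L[6]  (unknown; binding)
step 7 = dur = max(L[7]=7, C[6]=2) = 7
step 8 = dur = C[7]=3 = 3
sum of known step durations = 41
dur[6] = total - known = 47 - 41 = 6
L[6] is the binding max in step 6, so L[6] = dur[6] = 6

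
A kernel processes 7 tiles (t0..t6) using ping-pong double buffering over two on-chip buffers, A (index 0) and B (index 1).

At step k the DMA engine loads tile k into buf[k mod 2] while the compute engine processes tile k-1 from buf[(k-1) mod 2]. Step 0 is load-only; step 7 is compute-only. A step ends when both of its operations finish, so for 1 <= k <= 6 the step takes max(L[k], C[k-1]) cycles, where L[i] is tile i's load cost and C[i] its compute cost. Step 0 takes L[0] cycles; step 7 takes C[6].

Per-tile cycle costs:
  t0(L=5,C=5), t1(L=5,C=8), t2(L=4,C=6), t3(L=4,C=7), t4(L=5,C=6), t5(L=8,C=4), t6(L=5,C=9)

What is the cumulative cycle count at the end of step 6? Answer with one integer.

end_cycle[6] = 44

step 0: L[0]=5 → dur=5, Σ=5 | A=load:t0 B=idle [load-only]
step 1: L[1]=5 C[0]=5 → dur=5, Σ=10 | A=compute:t0 B=load:t1 [tied]
step 2: L[2]=4 C[1]=8 → dur=8, Σ=18 | A=load:t2 B=compute:t1 [compute-bound]
step 3: L[3]=4 C[2]=6 → dur=6, Σ=24 | A=compute:t2 B=load:t3 [compute-bound]
step 4: L[4]=5 C[3]=7 → dur=7, Σ=31 | A=load:t4 B=compute:t3 [compute-bound]
step 5: L[5]=8 C[4]=6 → dur=8, Σ=39 | A=compute:t4 B=load:t5 [load-bound]
step 6: L[6]=5 C[5]=4 → dur=5, Σ=44 | A=load:t6 B=compute:t5 [load-bound]
step 7: C[6]=9 → dur=9, Σ=53 | A=compute:t6 B=idle [compute-only]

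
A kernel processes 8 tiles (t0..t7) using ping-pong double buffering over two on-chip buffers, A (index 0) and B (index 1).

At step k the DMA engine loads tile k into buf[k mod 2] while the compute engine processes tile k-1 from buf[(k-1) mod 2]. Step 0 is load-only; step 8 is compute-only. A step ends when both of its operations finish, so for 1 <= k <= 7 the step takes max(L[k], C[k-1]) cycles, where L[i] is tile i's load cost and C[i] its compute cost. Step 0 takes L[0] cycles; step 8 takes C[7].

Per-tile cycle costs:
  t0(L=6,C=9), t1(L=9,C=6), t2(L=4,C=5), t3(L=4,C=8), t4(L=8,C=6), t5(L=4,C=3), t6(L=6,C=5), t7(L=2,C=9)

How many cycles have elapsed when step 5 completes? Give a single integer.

end_cycle[5] = 40

k=0 load=t0/6c comp=- wait=6 total=6
k=1 load=t1/9c comp=t0/9c wait=9 total=15
k=2 load=t2/4c comp=t1/6c wait=6 total=21
k=3 load=t3/4c comp=t2/5c wait=5 total=26
k=4 load=t4/8c comp=t3/8c wait=8 total=34
k=5 load=t5/4c comp=t4/6c wait=6 total=40
k=6 load=t6/6c comp=t5/3c wait=6 total=46
k=7 load=t7/2c comp=t6/5c wait=5 total=51
k=8 load=- comp=t7/9c wait=9 total=60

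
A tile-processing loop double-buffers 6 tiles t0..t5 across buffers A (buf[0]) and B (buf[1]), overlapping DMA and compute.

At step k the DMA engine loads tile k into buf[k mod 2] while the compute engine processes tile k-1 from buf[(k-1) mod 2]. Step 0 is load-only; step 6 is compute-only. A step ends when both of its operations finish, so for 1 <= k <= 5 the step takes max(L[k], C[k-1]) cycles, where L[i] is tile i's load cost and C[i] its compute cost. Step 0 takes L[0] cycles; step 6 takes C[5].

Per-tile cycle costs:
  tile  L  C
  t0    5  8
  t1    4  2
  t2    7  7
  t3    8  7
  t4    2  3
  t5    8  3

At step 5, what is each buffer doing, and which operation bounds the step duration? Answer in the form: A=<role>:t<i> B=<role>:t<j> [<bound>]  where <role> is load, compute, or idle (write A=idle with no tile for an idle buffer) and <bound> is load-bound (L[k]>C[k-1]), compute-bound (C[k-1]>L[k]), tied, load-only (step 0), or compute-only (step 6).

k=0 load=t0/5c comp=- wait=5 total=5
k=1 load=t1/4c comp=t0/8c wait=8 total=13
k=2 load=t2/7c comp=t1/2c wait=7 total=20
k=3 load=t3/8c comp=t2/7c wait=8 total=28
k=4 load=t4/2c comp=t3/7c wait=7 total=35
k=5 load=t5/8c comp=t4/3c wait=8 total=43
k=6 load=- comp=t5/3c wait=3 total=46

step 5: A=compute:t4 B=load:t5 [load-bound]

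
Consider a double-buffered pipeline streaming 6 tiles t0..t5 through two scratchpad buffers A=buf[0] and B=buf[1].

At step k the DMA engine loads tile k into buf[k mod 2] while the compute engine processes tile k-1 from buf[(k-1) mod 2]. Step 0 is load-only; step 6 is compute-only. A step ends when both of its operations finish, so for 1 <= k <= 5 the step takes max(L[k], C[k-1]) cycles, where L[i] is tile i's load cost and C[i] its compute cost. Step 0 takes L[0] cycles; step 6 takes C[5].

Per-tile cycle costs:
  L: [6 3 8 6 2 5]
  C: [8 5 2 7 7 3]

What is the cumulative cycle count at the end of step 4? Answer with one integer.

end_cycle[4] = 35

k=0 load=t0/6c comp=- wait=6 total=6
k=1 load=t1/3c comp=t0/8c wait=8 total=14
k=2 load=t2/8c comp=t1/5c wait=8 total=22
k=3 load=t3/6c comp=t2/2c wait=6 total=28
k=4 load=t4/2c comp=t3/7c wait=7 total=35
k=5 load=t5/5c comp=t4/7c wait=7 total=42
k=6 load=- comp=t5/3c wait=3 total=45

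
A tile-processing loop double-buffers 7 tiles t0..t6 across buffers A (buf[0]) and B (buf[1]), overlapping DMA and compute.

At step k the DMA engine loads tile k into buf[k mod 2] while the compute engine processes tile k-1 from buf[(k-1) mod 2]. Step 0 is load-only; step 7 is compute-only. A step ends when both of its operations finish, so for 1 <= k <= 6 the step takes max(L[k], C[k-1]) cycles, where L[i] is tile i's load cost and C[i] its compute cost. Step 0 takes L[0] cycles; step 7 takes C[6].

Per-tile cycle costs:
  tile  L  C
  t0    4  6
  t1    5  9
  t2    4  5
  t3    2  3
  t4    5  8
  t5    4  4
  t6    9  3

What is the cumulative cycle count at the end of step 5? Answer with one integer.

end_cycle[5] = 37

[0] DMA t0→A (4c) ∥ CU idle ⇒ 4c, clock 4
[1] DMA t1→B (5c) ∥ CU A:t0 (6c) ⇒ 6c, clock 10
[2] DMA t2→A (4c) ∥ CU B:t1 (9c) ⇒ 9c, clock 19
[3] DMA t3→B (2c) ∥ CU A:t2 (5c) ⇒ 5c, clock 24
[4] DMA t4→A (5c) ∥ CU B:t3 (3c) ⇒ 5c, clock 29
[5] DMA t5→B (4c) ∥ CU A:t4 (8c) ⇒ 8c, clock 37
[6] DMA t6→A (9c) ∥ CU B:t5 (4c) ⇒ 9c, clock 46
[7] DMA idle ∥ CU A:t6 (3c) ⇒ 3c, clock 49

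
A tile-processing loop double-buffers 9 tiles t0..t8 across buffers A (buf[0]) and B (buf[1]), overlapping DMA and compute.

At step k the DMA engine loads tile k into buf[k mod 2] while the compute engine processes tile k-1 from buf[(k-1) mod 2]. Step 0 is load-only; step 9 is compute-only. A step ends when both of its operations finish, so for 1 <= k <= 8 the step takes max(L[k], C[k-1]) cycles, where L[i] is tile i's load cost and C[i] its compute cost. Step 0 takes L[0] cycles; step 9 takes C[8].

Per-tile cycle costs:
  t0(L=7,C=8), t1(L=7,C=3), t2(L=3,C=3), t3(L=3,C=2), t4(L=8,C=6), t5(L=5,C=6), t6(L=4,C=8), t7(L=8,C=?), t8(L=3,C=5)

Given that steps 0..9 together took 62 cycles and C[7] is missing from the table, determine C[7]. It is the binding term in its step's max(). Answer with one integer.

step 0 = dur = L[0]=7 = 7
step 1 = dur = max(L[1]=7, C[0]=8) = 8
step 2 = dur = max(L[2]=3, C[1]=3) = 3
step 3 = dur = max(L[3]=3, C[2]=3) = 3
step 4 = dur = max(L[4]=8, C[3]=2) = 8
step 5 = dur = max(L[5]=5, C[4]=6) = 6
step 6 = dur = max(L[6]=4, C[5]=6) = 6
step 7 = dur = max(L[7]=8, C[6]=8) = 8
step 8 = dur = max(L[8]=3, C[7]=?) = C[7]  (unknown; binding)
step 9 = dur = C[8]=5 = 5
sum of known step durations = 54
dur[8] = total - known = 62 - 54 = 8
C[7] is the binding max in step 8, so C[7] = dur[8] = 8

C[7] = 8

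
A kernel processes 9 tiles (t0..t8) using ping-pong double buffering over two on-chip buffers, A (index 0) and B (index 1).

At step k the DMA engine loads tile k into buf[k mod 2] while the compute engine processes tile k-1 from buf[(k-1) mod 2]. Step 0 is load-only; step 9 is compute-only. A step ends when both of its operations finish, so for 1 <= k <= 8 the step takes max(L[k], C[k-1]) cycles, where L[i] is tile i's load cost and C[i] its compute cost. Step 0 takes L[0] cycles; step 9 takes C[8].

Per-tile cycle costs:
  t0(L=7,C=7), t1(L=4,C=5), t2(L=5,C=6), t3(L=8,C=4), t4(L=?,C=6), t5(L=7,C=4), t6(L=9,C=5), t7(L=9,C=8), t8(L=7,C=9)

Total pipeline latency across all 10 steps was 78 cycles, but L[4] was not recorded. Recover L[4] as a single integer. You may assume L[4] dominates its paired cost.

step 0 | dur = L[0]=7 = 7
step 1 | dur = max(L[1]=4, C[0]=7) = 7
step 2 | dur = max(L[2]=5, C[1]=5) = 5
step 3 | dur = max(L[3]=8, C[2]=6) = 8
step 4 | dur = max(L[4]=?, C[3]=4) = L[4]  (unknown; binding)
step 5 | dur = max(L[5]=7, C[4]=6) = 7
step 6 | dur = max(L[6]=9, C[5]=4) = 9
step 7 | dur = max(L[7]=9, C[6]=5) = 9
step 8 | dur = max(L[8]=7, C[7]=8) = 8
step 9 | dur = C[8]=9 = 9
sum of known step durations = 69
dur[4] = total - known = 78 - 69 = 9
L[4] is the binding max in step 4, so L[4] = dur[4] = 9

L[4] = 9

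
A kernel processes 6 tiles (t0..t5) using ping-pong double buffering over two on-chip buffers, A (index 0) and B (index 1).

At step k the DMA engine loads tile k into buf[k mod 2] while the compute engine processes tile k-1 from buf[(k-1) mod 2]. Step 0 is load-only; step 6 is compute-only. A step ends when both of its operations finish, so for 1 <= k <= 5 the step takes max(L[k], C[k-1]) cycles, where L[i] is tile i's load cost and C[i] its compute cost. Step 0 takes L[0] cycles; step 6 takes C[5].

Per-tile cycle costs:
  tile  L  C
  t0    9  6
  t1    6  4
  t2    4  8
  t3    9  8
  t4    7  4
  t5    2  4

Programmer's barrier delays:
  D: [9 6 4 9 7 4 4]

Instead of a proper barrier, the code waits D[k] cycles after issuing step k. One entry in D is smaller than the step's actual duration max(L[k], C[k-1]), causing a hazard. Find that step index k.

k=0 barrier L[0]=9→9c, D[0]=9 ok
k=1 barrier max(L[1]=6,C[0]=6)→6c, D[1]=6 ok
k=2 barrier max(L[2]=4,C[1]=4)→4c, D[2]=4 ok
k=3 barrier max(L[3]=9,C[2]=8)→9c, D[3]=9 ok
k=4 barrier max(L[4]=7,C[3]=8)→8c, D[4]=7 SHORT
k=5 barrier max(L[5]=2,C[4]=4)→4c, D[5]=4 ok
k=6 barrier C[5]=4→4c, D[6]=4 ok

hazard at step 4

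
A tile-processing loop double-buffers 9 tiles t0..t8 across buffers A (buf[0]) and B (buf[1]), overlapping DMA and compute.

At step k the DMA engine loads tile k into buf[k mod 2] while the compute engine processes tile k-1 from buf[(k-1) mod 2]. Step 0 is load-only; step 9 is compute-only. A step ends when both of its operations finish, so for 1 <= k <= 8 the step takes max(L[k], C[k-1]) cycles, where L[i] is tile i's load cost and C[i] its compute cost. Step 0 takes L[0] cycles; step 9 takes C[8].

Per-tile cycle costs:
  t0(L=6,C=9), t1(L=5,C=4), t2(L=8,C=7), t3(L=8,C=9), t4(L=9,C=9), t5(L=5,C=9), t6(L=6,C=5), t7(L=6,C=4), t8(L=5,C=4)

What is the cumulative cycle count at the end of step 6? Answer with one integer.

step 0: L[0]=6 → dur=6, Σ=6 | A=load:t0 B=idle [load-only]
step 1: L[1]=5 C[0]=9 → dur=9, Σ=15 | A=compute:t0 B=load:t1 [compute-bound]
step 2: L[2]=8 C[1]=4 → dur=8, Σ=23 | A=load:t2 B=compute:t1 [load-bound]
step 3: L[3]=8 C[2]=7 → dur=8, Σ=31 | A=compute:t2 B=load:t3 [load-bound]
step 4: L[4]=9 C[3]=9 → dur=9, Σ=40 | A=load:t4 B=compute:t3 [tied]
step 5: L[5]=5 C[4]=9 → dur=9, Σ=49 | A=compute:t4 B=load:t5 [compute-bound]
step 6: L[6]=6 C[5]=9 → dur=9, Σ=58 | A=load:t6 B=compute:t5 [compute-bound]
step 7: L[7]=6 C[6]=5 → dur=6, Σ=64 | A=compute:t6 B=load:t7 [load-bound]
step 8: L[8]=5 C[7]=4 → dur=5, Σ=69 | A=load:t8 B=compute:t7 [load-bound]
step 9: C[8]=4 → dur=4, Σ=73 | A=compute:t8 B=idle [compute-only]

end_cycle[6] = 58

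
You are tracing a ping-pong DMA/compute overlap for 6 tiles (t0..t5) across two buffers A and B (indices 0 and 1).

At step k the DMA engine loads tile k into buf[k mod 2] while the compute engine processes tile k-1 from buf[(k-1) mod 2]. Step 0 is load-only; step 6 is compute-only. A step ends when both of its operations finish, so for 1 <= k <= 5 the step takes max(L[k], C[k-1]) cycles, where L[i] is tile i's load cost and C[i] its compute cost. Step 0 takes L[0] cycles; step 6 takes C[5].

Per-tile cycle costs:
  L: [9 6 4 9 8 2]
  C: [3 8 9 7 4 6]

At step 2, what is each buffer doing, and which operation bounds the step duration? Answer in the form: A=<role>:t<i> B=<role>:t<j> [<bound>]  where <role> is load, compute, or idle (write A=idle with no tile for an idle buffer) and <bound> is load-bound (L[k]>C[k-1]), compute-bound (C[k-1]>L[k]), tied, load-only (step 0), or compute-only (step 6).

  0. 9=9c; end=9; A:t0 B:-
  1. max(6,3)=6c; end=15; A:t0 B:t1
  2. max(4,8)=8c; end=23; A:t2 B:t1
  3. max(9,9)=9c; end=32; A:t2 B:t3
  4. max(8,7)=8c; end=40; A:t4 B:t3
  5. max(2,4)=4c; end=44; A:t4 B:t5
  6. 6=6c; end=50; A:t4 B:t5

step 2: A=load:t2 B=compute:t1 [compute-bound]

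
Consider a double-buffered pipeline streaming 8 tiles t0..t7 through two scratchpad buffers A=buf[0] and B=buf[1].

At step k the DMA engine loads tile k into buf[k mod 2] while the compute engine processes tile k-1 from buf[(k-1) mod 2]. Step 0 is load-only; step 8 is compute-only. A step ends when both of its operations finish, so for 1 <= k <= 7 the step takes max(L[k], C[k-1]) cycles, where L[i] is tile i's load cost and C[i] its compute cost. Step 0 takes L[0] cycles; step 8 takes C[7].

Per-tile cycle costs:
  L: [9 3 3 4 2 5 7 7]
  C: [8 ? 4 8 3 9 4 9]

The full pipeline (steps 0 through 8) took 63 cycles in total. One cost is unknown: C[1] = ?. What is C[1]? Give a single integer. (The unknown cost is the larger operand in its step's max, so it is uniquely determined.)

step 0: dur = L[0]=9 = 9
step 1: dur = max(L[1]=3, C[0]=8) = 8
step 2: dur = max(L[2]=3, C[1]=?) = C[1]  (unknown; binding)
step 3: dur = max(L[3]=4, C[2]=4) = 4
step 4: dur = max(L[4]=2, C[3]=8) = 8
step 5: dur = max(L[5]=5, C[4]=3) = 5
step 6: dur = max(L[6]=7, C[5]=9) = 9
step 7: dur = max(L[7]=7, C[6]=4) = 7
step 8: dur = C[7]=9 = 9
sum of known step durations = 59
dur[2] = total - known = 63 - 59 = 4
C[1] is the binding max in step 2, so C[1] = dur[2] = 4

C[1] = 4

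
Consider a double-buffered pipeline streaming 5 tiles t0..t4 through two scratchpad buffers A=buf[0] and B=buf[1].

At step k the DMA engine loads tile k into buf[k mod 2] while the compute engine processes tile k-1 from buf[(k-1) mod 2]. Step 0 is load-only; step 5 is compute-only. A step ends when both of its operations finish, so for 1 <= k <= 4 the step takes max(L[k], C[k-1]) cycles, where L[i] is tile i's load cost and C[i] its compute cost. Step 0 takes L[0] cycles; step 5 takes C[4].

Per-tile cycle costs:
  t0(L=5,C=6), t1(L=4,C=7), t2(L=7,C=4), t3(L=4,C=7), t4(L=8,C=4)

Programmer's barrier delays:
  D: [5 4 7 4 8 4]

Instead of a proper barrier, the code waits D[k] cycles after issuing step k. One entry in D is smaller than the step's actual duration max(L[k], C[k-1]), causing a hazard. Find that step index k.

hazard at step 1

step 0: need L[0]=5 = 5; D[0]=5 ok
step 1: need max(L[1]=4,C[0]=6) = 6; D[1]=4 SHORT
step 2: need max(L[2]=7,C[1]=7) = 7; D[2]=7 ok
step 3: need max(L[3]=4,C[2]=4) = 4; D[3]=4 ok
step 4: need max(L[4]=8,C[3]=7) = 8; D[4]=8 ok
step 5: need C[4]=4 = 4; D[5]=4 ok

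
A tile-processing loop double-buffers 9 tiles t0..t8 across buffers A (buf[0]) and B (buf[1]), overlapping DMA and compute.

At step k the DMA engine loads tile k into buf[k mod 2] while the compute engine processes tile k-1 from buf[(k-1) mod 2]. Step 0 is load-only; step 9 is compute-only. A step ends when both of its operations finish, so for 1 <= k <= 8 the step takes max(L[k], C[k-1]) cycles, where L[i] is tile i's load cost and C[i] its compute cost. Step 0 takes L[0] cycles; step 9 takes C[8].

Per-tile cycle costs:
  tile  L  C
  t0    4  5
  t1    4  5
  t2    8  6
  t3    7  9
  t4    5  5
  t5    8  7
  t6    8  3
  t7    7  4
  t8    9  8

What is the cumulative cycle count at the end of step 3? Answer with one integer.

[0] DMA t0→A (4c) ∥ CU idle ⇒ 4c, clock 4
[1] DMA t1→B (4c) ∥ CU A:t0 (5c) ⇒ 5c, clock 9
[2] DMA t2→A (8c) ∥ CU B:t1 (5c) ⇒ 8c, clock 17
[3] DMA t3→B (7c) ∥ CU A:t2 (6c) ⇒ 7c, clock 24
[4] DMA t4→A (5c) ∥ CU B:t3 (9c) ⇒ 9c, clock 33
[5] DMA t5→B (8c) ∥ CU A:t4 (5c) ⇒ 8c, clock 41
[6] DMA t6→A (8c) ∥ CU B:t5 (7c) ⇒ 8c, clock 49
[7] DMA t7→B (7c) ∥ CU A:t6 (3c) ⇒ 7c, clock 56
[8] DMA t8→A (9c) ∥ CU B:t7 (4c) ⇒ 9c, clock 65
[9] DMA idle ∥ CU A:t8 (8c) ⇒ 8c, clock 73

end_cycle[3] = 24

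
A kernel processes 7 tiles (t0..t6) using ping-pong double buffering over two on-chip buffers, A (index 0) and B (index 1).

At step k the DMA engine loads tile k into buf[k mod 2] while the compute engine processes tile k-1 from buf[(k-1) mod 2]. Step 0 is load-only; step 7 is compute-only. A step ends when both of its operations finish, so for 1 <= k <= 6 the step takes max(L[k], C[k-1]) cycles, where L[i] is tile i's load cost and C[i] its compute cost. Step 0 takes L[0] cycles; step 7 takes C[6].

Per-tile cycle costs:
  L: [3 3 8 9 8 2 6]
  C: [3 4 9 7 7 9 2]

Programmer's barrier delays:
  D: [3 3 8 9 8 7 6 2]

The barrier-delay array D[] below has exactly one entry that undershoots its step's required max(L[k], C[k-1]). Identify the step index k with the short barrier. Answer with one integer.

hazard at step 6

[0] required=L[0]=3=3 vs D=3 ok
[1] required=max(L[1]=3,C[0]=3)=3 vs D=3 ok
[2] required=max(L[2]=8,C[1]=4)=8 vs D=8 ok
[3] required=max(L[3]=9,C[2]=9)=9 vs D=9 ok
[4] required=max(L[4]=8,C[3]=7)=8 vs D=8 ok
[5] required=max(L[5]=2,C[4]=7)=7 vs D=7 ok
[6] required=max(L[6]=6,C[5]=9)=9 vs D=6 SHORT
[7] required=C[6]=2=2 vs D=2 ok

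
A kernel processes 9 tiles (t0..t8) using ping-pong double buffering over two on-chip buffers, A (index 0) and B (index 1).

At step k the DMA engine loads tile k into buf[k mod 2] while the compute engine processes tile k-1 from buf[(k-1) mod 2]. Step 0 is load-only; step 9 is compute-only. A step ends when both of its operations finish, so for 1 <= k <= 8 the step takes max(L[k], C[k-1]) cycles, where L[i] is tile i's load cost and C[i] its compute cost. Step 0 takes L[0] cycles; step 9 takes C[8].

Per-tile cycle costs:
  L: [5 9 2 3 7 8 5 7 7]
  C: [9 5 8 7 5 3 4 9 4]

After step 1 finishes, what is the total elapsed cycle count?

end_cycle[1] = 14

  0. 5=5c; end=5; A:t0 B:-
  1. max(9,9)=9c; end=14; A:t0 B:t1
  2. max(2,5)=5c; end=19; A:t2 B:t1
  3. max(3,8)=8c; end=27; A:t2 B:t3
  4. max(7,7)=7c; end=34; A:t4 B:t3
  5. max(8,5)=8c; end=42; A:t4 B:t5
  6. max(5,3)=5c; end=47; A:t6 B:t5
  7. max(7,4)=7c; end=54; A:t6 B:t7
  8. max(7,9)=9c; end=63; A:t8 B:t7
  9. 4=4c; end=67; A:t8 B:t7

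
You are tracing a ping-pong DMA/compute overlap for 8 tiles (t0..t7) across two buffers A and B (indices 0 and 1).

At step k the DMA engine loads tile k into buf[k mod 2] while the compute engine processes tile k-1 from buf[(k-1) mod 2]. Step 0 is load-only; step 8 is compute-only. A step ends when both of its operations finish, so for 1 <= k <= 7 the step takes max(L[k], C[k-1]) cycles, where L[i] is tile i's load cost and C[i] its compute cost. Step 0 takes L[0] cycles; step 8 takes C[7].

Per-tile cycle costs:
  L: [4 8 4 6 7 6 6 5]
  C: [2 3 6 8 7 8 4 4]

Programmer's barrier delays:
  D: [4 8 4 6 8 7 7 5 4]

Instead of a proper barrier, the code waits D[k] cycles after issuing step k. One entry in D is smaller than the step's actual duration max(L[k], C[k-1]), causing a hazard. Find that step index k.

hazard at step 6

step 0: need L[0]=4 = 4; D[0]=4 ok
step 1: need max(L[1]=8,C[0]=2) = 8; D[1]=8 ok
step 2: need max(L[2]=4,C[1]=3) = 4; D[2]=4 ok
step 3: need max(L[3]=6,C[2]=6) = 6; D[3]=6 ok
step 4: need max(L[4]=7,C[3]=8) = 8; D[4]=8 ok
step 5: need max(L[5]=6,C[4]=7) = 7; D[5]=7 ok
step 6: need max(L[6]=6,C[5]=8) = 8; D[6]=7 SHORT
step 7: need max(L[7]=5,C[6]=4) = 5; D[7]=5 ok
step 8: need C[7]=4 = 4; D[8]=4 ok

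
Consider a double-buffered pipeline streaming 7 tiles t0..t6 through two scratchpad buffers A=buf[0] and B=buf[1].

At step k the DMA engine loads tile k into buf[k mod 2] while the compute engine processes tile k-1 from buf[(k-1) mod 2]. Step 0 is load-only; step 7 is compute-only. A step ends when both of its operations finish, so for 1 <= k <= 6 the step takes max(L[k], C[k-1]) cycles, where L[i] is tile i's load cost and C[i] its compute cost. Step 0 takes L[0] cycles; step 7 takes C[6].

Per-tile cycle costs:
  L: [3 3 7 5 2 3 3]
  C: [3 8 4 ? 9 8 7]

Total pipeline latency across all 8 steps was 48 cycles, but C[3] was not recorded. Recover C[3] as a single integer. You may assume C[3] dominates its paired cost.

step 0 | dur = L[0]=3 = 3
step 1 | dur = max(L[1]=3, C[0]=3) = 3
step 2 | dur = max(L[2]=7, C[1]=8) = 8
step 3 | dur = max(L[3]=5, C[2]=4) = 5
step 4 | dur = max(L[4]=2, C[3]=?) = C[3]  (unknown; binding)
step 5 | dur = max(L[5]=3, C[4]=9) = 9
step 6 | dur = max(L[6]=3, C[5]=8) = 8
step 7 | dur = C[6]=7 = 7
sum of known step durations = 43
dur[4] = total - known = 48 - 43 = 5
C[3] is the binding max in step 4, so C[3] = dur[4] = 5

C[3] = 5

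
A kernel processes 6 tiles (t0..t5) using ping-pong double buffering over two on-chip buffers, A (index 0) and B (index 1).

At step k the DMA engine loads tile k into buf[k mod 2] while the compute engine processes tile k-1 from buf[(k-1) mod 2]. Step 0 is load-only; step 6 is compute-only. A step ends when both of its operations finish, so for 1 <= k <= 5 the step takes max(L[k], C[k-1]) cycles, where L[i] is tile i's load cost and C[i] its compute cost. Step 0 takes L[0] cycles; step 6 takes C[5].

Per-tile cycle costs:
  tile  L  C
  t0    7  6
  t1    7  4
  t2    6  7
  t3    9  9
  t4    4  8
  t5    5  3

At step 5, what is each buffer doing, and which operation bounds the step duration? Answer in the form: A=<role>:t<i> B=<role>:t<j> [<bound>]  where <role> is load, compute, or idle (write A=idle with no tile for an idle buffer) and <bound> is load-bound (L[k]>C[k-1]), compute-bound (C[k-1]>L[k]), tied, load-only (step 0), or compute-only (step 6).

step 5: A=compute:t4 B=load:t5 [compute-bound]

step 0: L[0]=7 → dur=7, Σ=7 | A=load:t0 B=idle [load-only]
step 1: L[1]=7 C[0]=6 → dur=7, Σ=14 | A=compute:t0 B=load:t1 [load-bound]
step 2: L[2]=6 C[1]=4 → dur=6, Σ=20 | A=load:t2 B=compute:t1 [load-bound]
step 3: L[3]=9 C[2]=7 → dur=9, Σ=29 | A=compute:t2 B=load:t3 [load-bound]
step 4: L[4]=4 C[3]=9 → dur=9, Σ=38 | A=load:t4 B=compute:t3 [compute-bound]
step 5: L[5]=5 C[4]=8 → dur=8, Σ=46 | A=compute:t4 B=load:t5 [compute-bound]
step 6: C[5]=3 → dur=3, Σ=49 | A=idle B=compute:t5 [compute-only]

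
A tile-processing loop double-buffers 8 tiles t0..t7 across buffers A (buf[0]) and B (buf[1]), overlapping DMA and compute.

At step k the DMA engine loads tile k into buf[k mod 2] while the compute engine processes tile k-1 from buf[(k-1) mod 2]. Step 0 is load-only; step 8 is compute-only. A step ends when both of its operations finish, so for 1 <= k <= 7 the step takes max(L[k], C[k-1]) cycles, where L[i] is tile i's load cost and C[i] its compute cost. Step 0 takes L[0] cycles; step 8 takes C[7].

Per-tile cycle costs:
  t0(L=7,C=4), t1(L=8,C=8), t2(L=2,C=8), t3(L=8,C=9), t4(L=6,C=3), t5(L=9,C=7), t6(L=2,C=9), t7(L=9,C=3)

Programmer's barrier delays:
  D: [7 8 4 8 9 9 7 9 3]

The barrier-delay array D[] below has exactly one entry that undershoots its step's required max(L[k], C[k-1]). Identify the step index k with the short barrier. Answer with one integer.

hazard at step 2

step 0: need L[0]=7 = 7; D[0]=7 ok
step 1: need max(L[1]=8,C[0]=4) = 8; D[1]=8 ok
step 2: need max(L[2]=2,C[1]=8) = 8; D[2]=4 SHORT
step 3: need max(L[3]=8,C[2]=8) = 8; D[3]=8 ok
step 4: need max(L[4]=6,C[3]=9) = 9; D[4]=9 ok
step 5: need max(L[5]=9,C[4]=3) = 9; D[5]=9 ok
step 6: need max(L[6]=2,C[5]=7) = 7; D[6]=7 ok
step 7: need max(L[7]=9,C[6]=9) = 9; D[7]=9 ok
step 8: need C[7]=3 = 3; D[8]=3 ok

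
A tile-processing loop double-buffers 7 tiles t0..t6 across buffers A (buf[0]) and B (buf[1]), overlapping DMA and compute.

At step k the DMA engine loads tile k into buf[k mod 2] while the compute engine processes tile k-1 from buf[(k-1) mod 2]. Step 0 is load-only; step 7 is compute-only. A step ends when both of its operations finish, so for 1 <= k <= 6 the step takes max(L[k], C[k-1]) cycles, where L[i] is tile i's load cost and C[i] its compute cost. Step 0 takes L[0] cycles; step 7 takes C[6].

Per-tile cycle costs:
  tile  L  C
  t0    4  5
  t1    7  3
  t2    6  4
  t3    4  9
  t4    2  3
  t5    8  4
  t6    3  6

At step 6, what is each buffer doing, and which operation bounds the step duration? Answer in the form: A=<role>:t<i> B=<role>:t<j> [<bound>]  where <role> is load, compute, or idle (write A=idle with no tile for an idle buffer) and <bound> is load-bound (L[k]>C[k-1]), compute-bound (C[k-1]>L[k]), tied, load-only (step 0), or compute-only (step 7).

step 6: A=load:t6 B=compute:t5 [compute-bound]

step 0: L[0]=4 → dur=4, Σ=4 | A=load:t0 B=idle [load-only]
step 1: L[1]=7 C[0]=5 → dur=7, Σ=11 | A=compute:t0 B=load:t1 [load-bound]
step 2: L[2]=6 C[1]=3 → dur=6, Σ=17 | A=load:t2 B=compute:t1 [load-bound]
step 3: L[3]=4 C[2]=4 → dur=4, Σ=21 | A=compute:t2 B=load:t3 [tied]
step 4: L[4]=2 C[3]=9 → dur=9, Σ=30 | A=load:t4 B=compute:t3 [compute-bound]
step 5: L[5]=8 C[4]=3 → dur=8, Σ=38 | A=compute:t4 B=load:t5 [load-bound]
step 6: L[6]=3 C[5]=4 → dur=4, Σ=42 | A=load:t6 B=compute:t5 [compute-bound]
step 7: C[6]=6 → dur=6, Σ=48 | A=compute:t6 B=idle [compute-only]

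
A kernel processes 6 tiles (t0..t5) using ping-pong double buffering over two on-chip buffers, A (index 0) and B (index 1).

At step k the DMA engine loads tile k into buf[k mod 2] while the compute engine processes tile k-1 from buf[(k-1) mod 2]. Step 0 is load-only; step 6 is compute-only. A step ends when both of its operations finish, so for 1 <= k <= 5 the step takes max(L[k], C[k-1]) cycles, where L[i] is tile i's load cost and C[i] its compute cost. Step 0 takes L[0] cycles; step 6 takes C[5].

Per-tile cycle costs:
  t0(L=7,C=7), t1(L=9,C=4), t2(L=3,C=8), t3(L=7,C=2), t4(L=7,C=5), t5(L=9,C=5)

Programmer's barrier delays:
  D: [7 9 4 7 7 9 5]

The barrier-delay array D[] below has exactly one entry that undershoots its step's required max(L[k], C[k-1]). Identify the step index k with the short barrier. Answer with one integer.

step 0: need L[0]=7 = 7; D[0]=7 ok
step 1: need max(L[1]=9,C[0]=7) = 9; D[1]=9 ok
step 2: need max(L[2]=3,C[1]=4) = 4; D[2]=4 ok
step 3: need max(L[3]=7,C[2]=8) = 8; D[3]=7 SHORT
step 4: need max(L[4]=7,C[3]=2) = 7; D[4]=7 ok
step 5: need max(L[5]=9,C[4]=5) = 9; D[5]=9 ok
step 6: need C[5]=5 = 5; D[6]=5 ok

hazard at step 3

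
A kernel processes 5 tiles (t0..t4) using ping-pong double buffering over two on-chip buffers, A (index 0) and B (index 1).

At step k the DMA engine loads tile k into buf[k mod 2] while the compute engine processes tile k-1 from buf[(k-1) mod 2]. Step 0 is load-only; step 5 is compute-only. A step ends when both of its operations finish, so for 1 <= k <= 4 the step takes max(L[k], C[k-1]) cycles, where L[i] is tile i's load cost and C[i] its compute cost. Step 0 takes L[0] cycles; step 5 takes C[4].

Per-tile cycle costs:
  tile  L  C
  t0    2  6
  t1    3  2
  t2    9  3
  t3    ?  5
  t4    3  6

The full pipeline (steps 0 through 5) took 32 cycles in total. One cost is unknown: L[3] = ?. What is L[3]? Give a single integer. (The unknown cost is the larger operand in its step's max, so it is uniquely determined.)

L[3] = 4

step 0 → dur = L[0]=2 = 2
step 1 → dur = max(L[1]=3, C[0]=6) = 6
step 2 → dur = max(L[2]=9, C[1]=2) = 9
step 3 → dur = max(L[3]=?, C[2]=3) = L[3]  (unknown; binding)
step 4 → dur = max(L[4]=3, C[3]=5) = 5
step 5 → dur = C[4]=6 = 6
sum of known step durations = 28
dur[3] = total - known = 32 - 28 = 4
L[3] is the binding max in step 3, so L[3] = dur[3] = 4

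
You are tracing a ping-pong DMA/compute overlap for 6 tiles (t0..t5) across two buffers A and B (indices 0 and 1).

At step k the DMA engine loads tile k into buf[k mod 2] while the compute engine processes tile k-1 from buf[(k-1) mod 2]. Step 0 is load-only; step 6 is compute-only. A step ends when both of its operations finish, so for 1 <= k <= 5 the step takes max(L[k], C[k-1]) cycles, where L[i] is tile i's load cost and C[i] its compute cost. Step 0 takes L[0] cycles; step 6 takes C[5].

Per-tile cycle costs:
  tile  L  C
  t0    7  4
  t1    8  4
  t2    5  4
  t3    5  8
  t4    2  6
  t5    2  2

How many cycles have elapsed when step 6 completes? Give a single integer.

end_cycle[6] = 41

[0] DMA t0→A (7c) ∥ CU idle ⇒ 7c, clock 7
[1] DMA t1→B (8c) ∥ CU A:t0 (4c) ⇒ 8c, clock 15
[2] DMA t2→A (5c) ∥ CU B:t1 (4c) ⇒ 5c, clock 20
[3] DMA t3→B (5c) ∥ CU A:t2 (4c) ⇒ 5c, clock 25
[4] DMA t4→A (2c) ∥ CU B:t3 (8c) ⇒ 8c, clock 33
[5] DMA t5→B (2c) ∥ CU A:t4 (6c) ⇒ 6c, clock 39
[6] DMA idle ∥ CU B:t5 (2c) ⇒ 2c, clock 41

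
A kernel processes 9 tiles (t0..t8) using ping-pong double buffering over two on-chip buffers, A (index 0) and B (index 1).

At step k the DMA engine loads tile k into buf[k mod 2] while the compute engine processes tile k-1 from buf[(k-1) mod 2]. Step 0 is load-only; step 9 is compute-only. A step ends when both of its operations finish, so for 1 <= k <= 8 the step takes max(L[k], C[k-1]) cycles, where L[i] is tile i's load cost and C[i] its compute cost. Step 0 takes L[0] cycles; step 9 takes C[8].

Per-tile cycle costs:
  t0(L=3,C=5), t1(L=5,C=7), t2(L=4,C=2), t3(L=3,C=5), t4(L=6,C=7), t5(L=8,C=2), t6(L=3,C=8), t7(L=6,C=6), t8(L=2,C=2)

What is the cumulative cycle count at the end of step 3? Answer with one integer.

step 0: L[0]=3 → dur=3, Σ=3 | A=load:t0 B=idle [load-only]
step 1: L[1]=5 C[0]=5 → dur=5, Σ=8 | A=compute:t0 B=load:t1 [tied]
step 2: L[2]=4 C[1]=7 → dur=7, Σ=15 | A=load:t2 B=compute:t1 [compute-bound]
step 3: L[3]=3 C[2]=2 → dur=3, Σ=18 | A=compute:t2 B=load:t3 [load-bound]
step 4: L[4]=6 C[3]=5 → dur=6, Σ=24 | A=load:t4 B=compute:t3 [load-bound]
step 5: L[5]=8 C[4]=7 → dur=8, Σ=32 | A=compute:t4 B=load:t5 [load-bound]
step 6: L[6]=3 C[5]=2 → dur=3, Σ=35 | A=load:t6 B=compute:t5 [load-bound]
step 7: L[7]=6 C[6]=8 → dur=8, Σ=43 | A=compute:t6 B=load:t7 [compute-bound]
step 8: L[8]=2 C[7]=6 → dur=6, Σ=49 | A=load:t8 B=compute:t7 [compute-bound]
step 9: C[8]=2 → dur=2, Σ=51 | A=compute:t8 B=idle [compute-only]

end_cycle[3] = 18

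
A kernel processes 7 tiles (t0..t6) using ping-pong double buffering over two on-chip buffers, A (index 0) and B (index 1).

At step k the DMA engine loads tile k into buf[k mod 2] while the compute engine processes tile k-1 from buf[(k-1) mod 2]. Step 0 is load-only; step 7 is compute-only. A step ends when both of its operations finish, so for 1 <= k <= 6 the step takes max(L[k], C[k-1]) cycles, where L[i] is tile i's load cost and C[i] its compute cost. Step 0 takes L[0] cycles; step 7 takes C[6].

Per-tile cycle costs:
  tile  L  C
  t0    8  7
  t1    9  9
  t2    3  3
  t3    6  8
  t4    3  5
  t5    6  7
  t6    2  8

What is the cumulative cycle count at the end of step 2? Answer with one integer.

end_cycle[2] = 26

step 0: L[0]=8 → dur=8, Σ=8 | A=load:t0 B=idle [load-only]
step 1: L[1]=9 C[0]=7 → dur=9, Σ=17 | A=compute:t0 B=load:t1 [load-bound]
step 2: L[2]=3 C[1]=9 → dur=9, Σ=26 | A=load:t2 B=compute:t1 [compute-bound]
step 3: L[3]=6 C[2]=3 → dur=6, Σ=32 | A=compute:t2 B=load:t3 [load-bound]
step 4: L[4]=3 C[3]=8 → dur=8, Σ=40 | A=load:t4 B=compute:t3 [compute-bound]
step 5: L[5]=6 C[4]=5 → dur=6, Σ=46 | A=compute:t4 B=load:t5 [load-bound]
step 6: L[6]=2 C[5]=7 → dur=7, Σ=53 | A=load:t6 B=compute:t5 [compute-bound]
step 7: C[6]=8 → dur=8, Σ=61 | A=compute:t6 B=idle [compute-only]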